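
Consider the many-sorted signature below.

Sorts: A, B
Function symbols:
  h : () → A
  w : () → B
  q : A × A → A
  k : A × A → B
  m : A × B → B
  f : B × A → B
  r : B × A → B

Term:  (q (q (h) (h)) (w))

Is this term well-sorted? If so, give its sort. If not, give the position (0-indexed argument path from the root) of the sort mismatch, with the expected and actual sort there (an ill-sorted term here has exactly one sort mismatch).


    (h) : A
    (h) : A
  (q (h) (h)) : A
  (w) : B
(q (q (h) (h)) (w)) : ✗ arg 1 at [1] has sort B, expected A

ill-sorted at position [1]: expected A, got B


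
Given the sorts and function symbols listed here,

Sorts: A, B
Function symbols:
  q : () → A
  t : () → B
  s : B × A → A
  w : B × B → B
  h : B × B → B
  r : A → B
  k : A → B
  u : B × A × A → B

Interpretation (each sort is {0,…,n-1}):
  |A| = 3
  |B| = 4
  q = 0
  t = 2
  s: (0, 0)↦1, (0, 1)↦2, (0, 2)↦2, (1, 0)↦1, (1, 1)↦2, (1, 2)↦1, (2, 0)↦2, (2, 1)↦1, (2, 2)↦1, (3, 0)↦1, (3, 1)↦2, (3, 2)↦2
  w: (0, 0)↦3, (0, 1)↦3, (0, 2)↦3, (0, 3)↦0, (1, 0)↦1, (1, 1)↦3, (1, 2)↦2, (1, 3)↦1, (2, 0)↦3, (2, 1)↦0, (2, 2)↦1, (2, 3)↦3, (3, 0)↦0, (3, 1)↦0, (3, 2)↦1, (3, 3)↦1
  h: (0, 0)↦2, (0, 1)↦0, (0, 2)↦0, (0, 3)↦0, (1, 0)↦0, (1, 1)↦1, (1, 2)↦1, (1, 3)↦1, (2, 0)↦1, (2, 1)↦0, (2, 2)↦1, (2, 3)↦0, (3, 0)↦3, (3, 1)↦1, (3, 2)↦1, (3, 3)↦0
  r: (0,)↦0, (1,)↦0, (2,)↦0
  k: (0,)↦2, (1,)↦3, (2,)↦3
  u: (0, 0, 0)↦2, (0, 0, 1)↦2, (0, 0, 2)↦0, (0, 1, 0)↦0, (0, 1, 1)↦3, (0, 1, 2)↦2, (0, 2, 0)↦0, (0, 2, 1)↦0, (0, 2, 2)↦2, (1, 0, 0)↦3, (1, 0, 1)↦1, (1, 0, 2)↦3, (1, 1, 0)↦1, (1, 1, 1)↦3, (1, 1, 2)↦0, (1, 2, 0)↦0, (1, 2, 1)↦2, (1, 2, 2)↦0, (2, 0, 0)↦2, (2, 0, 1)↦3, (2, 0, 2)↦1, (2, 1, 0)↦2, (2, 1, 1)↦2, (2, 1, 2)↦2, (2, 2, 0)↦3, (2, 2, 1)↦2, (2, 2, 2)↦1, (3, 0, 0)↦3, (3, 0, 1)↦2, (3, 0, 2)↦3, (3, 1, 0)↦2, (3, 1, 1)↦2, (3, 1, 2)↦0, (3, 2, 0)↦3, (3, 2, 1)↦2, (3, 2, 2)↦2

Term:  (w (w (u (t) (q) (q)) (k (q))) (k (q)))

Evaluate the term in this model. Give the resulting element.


value = 2

  t = 2
  q = 0
  q = 0
  (u (t) (q) (q)) = u(2, 0, 0) = 2
  q = 0
  (k (q)) = k(0,) = 2
  (w (u (t) (q) (q)) (k (q))) = w(2, 2) = 1
  q = 0
  (k (q)) = k(0,) = 2
  (w (w (u (t) (q) (q)) (k (q))) (k (q))) = w(1, 2) = 2


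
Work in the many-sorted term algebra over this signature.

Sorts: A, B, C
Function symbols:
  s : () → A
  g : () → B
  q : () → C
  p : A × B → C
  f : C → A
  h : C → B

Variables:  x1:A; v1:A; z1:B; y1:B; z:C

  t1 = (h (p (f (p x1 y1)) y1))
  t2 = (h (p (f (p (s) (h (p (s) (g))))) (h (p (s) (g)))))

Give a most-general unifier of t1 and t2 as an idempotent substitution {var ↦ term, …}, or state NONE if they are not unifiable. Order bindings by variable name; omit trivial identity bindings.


{x1 ↦ (s), y1 ↦ (h (p (s) (g)))}


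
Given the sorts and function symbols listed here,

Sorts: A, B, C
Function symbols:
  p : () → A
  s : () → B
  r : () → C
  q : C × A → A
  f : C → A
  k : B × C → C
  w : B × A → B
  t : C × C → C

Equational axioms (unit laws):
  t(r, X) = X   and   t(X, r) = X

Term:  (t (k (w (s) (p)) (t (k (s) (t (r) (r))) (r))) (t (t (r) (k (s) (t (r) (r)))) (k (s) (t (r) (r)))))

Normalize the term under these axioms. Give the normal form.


1. (t (k (w (s) (p)) (t (k (s) (t (r) (r))) (r))) (t (t (r) (k (s) (t (r) (r)))) (k (s) (t (r) (r)))))  →  (t (k (w (s) (p)) (k (s) (t (r) (r)))) (t (t (r) (k (s) (t (r) (r)))) (k (s) (t (r) (r)))))
2. (t (k (w (s) (p)) (k (s) (t (r) (r)))) (t (t (r) (k (s) (t (r) (r)))) (k (s) (t (r) (r)))))  →  (t (k (w (s) (p)) (k (s) (r))) (t (t (r) (k (s) (t (r) (r)))) (k (s) (t (r) (r)))))
3. (t (k (w (s) (p)) (k (s) (r))) (t (t (r) (k (s) (t (r) (r)))) (k (s) (t (r) (r)))))  →  (t (k (w (s) (p)) (k (s) (r))) (t (k (s) (t (r) (r))) (k (s) (t (r) (r)))))
4. (t (k (w (s) (p)) (k (s) (r))) (t (k (s) (t (r) (r))) (k (s) (t (r) (r)))))  →  (t (k (w (s) (p)) (k (s) (r))) (t (k (s) (r)) (k (s) (t (r) (r)))))
5. (t (k (w (s) (p)) (k (s) (r))) (t (k (s) (r)) (k (s) (t (r) (r)))))  →  (t (k (w (s) (p)) (k (s) (r))) (t (k (s) (r)) (k (s) (r))))

normal form = (t (k (w (s) (p)) (k (s) (r))) (t (k (s) (r)) (k (s) (r))))


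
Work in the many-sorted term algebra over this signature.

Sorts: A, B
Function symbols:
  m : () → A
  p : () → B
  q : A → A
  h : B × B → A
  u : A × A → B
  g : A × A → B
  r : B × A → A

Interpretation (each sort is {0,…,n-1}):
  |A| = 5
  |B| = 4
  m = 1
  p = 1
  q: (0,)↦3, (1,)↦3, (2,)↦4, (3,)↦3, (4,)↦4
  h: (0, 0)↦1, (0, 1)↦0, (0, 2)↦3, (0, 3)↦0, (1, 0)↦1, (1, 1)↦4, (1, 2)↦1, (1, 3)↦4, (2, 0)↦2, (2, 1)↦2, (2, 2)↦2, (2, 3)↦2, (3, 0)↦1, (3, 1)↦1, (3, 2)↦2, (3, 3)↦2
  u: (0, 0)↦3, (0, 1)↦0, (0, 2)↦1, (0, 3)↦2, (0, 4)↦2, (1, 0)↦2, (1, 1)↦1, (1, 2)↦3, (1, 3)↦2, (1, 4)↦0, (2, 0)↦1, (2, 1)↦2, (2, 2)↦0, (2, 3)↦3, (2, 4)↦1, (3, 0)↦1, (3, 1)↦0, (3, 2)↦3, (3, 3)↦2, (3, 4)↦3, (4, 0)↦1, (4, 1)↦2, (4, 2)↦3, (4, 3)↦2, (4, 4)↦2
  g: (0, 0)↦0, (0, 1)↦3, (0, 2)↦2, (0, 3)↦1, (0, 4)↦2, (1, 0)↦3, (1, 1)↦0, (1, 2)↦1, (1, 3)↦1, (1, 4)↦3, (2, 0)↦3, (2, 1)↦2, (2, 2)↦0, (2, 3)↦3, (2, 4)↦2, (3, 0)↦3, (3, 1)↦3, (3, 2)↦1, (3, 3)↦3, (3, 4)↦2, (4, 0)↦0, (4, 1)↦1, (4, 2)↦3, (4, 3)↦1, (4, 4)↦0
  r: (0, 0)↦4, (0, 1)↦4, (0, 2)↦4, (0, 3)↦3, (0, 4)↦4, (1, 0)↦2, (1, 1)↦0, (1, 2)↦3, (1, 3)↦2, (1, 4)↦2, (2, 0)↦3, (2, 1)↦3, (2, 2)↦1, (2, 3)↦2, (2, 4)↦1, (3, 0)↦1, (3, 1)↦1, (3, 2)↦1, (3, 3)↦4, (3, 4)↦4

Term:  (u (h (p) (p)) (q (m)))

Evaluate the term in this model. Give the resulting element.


  p = 1
  p = 1
  (h (p) (p)) = h(1, 1) = 4
  m = 1
  (q (m)) = q(1,) = 3
  (u (h (p) (p)) (q (m))) = u(4, 3) = 2

value = 2


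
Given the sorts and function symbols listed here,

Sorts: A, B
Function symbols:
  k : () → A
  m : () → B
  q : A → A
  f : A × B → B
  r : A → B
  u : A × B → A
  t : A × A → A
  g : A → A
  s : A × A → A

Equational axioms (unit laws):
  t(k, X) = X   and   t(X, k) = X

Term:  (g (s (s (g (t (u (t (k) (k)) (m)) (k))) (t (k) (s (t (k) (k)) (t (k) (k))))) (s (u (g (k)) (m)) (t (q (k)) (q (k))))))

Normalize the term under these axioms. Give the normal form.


1. (g (s (s (g (t (u (t (k) (k)) (m)) (k))) (t (k) (s (t (k) (k)) (t (k) (k))))) (s (u (g (k)) (m)) (t (q (k)) (q (k))))))  →  (g (s (s (g (u (t (k) (k)) (m))) (t (k) (s (t (k) (k)) (t (k) (k))))) (s (u (g (k)) (m)) (t (q (k)) (q (k))))))
2. (g (s (s (g (u (t (k) (k)) (m))) (t (k) (s (t (k) (k)) (t (k) (k))))) (s (u (g (k)) (m)) (t (q (k)) (q (k))))))  →  (g (s (s (g (u (k) (m))) (t (k) (s (t (k) (k)) (t (k) (k))))) (s (u (g (k)) (m)) (t (q (k)) (q (k))))))
3. (g (s (s (g (u (k) (m))) (t (k) (s (t (k) (k)) (t (k) (k))))) (s (u (g (k)) (m)) (t (q (k)) (q (k))))))  →  (g (s (s (g (u (k) (m))) (s (t (k) (k)) (t (k) (k)))) (s (u (g (k)) (m)) (t (q (k)) (q (k))))))
4. (g (s (s (g (u (k) (m))) (s (t (k) (k)) (t (k) (k)))) (s (u (g (k)) (m)) (t (q (k)) (q (k))))))  →  (g (s (s (g (u (k) (m))) (s (k) (t (k) (k)))) (s (u (g (k)) (m)) (t (q (k)) (q (k))))))
5. (g (s (s (g (u (k) (m))) (s (k) (t (k) (k)))) (s (u (g (k)) (m)) (t (q (k)) (q (k))))))  →  (g (s (s (g (u (k) (m))) (s (k) (k))) (s (u (g (k)) (m)) (t (q (k)) (q (k))))))

normal form = (g (s (s (g (u (k) (m))) (s (k) (k))) (s (u (g (k)) (m)) (t (q (k)) (q (k))))))


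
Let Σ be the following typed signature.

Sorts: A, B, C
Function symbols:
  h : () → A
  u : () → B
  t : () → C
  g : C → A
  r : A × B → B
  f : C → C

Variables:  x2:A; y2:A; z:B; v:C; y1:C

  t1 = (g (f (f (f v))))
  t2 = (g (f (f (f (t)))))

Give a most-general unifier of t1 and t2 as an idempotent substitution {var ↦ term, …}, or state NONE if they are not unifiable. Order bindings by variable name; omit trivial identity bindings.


{v ↦ (t)}


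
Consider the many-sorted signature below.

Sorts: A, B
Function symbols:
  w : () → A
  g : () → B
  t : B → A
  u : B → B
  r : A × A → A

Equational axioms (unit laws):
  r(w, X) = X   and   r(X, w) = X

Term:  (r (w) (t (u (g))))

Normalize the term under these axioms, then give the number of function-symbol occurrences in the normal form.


1. (r (w) (t (u (g))))  →  (t (u (g)))
normal form: (t (u (g)))

size = 3


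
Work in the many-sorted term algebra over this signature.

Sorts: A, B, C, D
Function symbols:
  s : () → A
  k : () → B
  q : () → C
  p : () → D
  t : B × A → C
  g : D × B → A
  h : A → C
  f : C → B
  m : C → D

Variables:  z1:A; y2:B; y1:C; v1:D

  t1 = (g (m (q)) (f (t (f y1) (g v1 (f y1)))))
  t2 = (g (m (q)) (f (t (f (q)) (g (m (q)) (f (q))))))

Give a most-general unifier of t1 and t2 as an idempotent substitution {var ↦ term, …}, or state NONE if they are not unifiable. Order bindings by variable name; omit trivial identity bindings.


{v1 ↦ (m (q)), y1 ↦ (q)}


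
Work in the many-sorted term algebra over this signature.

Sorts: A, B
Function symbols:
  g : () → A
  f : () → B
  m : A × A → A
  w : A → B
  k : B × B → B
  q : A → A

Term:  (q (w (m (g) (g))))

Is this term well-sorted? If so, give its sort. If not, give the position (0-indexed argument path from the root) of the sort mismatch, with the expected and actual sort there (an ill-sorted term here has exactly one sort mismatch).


      (g) : A
      (g) : A
    (m (g) (g)) : A
  (w (m (g) (g))) : B
(q (w (m (g) (g)))) : ✗ arg 0 at [0] has sort B, expected A

ill-sorted at position [0]: expected A, got B


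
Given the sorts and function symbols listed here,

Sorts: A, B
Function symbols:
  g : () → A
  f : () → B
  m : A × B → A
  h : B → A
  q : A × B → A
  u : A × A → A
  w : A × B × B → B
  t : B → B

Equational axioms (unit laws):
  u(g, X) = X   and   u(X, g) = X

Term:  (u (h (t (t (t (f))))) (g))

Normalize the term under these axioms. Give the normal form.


1. (u (h (t (t (t (f))))) (g))  →  (h (t (t (t (f)))))

normal form = (h (t (t (t (f)))))


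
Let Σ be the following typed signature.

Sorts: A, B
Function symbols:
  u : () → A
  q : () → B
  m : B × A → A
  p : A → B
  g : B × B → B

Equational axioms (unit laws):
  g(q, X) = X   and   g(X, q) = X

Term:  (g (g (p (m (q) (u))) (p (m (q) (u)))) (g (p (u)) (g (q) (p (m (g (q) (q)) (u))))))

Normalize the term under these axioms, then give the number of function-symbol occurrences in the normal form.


1. (g (g (p (m (q) (u))) (p (m (q) (u)))) (g (p (u)) (g (q) (p (m (g (q) (q)) (u))))))  →  (g (g (p (m (q) (u))) (p (m (q) (u)))) (g (p (u)) (p (m (g (q) (q)) (u)))))
2. (g (g (p (m (q) (u))) (p (m (q) (u)))) (g (p (u)) (p (m (g (q) (q)) (u)))))  →  (g (g (p (m (q) (u))) (p (m (q) (u)))) (g (p (u)) (p (m (q) (u)))))
normal form: (g (g (p (m (q) (u))) (p (m (q) (u)))) (g (p (u)) (p (m (q) (u)))))

size = 17


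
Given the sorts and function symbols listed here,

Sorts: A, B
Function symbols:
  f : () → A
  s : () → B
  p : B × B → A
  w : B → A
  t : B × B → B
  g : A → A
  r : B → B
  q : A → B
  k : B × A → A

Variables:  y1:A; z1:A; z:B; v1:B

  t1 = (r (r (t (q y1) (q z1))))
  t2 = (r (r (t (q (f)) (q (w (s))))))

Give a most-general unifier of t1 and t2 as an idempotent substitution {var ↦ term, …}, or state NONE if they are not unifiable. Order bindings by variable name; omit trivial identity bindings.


{y1 ↦ (f), z1 ↦ (w (s))}


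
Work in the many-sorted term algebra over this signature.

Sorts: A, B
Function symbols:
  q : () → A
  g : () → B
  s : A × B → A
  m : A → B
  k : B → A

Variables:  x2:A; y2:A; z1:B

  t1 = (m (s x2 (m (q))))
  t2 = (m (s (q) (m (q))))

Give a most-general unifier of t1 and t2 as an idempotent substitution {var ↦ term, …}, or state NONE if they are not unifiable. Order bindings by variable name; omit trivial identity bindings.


{x2 ↦ (q)}


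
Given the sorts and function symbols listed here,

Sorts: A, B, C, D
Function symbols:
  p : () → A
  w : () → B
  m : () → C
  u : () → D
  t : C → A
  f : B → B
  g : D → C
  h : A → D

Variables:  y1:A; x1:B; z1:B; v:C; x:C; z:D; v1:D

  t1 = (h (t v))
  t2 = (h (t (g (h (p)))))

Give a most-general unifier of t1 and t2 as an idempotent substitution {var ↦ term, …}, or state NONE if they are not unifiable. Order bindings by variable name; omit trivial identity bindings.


{v ↦ (g (h (p)))}


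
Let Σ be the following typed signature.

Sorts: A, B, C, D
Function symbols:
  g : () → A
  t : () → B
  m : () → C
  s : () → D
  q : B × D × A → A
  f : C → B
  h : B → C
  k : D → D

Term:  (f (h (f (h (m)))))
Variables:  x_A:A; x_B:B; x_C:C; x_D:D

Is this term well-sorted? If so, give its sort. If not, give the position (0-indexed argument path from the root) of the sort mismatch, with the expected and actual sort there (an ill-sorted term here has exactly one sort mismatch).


ill-sorted at position [0, 0, 0, 0]: expected B, got C

        (m) : C
      (h (m)) : ✗ arg 0 at [0, 0, 0, 0] has sort C, expected B


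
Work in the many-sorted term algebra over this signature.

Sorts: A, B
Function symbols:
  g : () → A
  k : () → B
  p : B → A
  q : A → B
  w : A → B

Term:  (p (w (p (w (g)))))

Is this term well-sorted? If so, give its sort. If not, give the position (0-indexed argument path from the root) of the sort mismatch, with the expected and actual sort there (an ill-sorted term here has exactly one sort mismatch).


        (g) : A
      (w (g)) : B
    (p (w (g))) : A
  (w (p (w (g)))) : B
(p (w (p (w (g))))) : A

well-sorted; sort = A


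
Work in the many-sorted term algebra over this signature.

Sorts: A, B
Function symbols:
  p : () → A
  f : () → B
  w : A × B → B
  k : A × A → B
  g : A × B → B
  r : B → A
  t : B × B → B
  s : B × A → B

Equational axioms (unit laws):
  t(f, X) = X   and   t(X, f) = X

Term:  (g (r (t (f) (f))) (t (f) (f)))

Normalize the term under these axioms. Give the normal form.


1. (g (r (t (f) (f))) (t (f) (f)))  →  (g (r (f)) (t (f) (f)))
2. (g (r (f)) (t (f) (f)))  →  (g (r (f)) (f))

normal form = (g (r (f)) (f))


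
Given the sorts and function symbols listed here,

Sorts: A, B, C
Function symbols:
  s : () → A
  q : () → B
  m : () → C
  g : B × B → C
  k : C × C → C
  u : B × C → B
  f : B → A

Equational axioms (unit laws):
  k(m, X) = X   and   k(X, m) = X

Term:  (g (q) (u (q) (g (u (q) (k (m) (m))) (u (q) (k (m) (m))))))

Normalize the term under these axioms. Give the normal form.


normal form = (g (q) (u (q) (g (u (q) (m)) (u (q) (m)))))

1. (g (q) (u (q) (g (u (q) (k (m) (m))) (u (q) (k (m) (m))))))  →  (g (q) (u (q) (g (u (q) (m)) (u (q) (k (m) (m))))))
2. (g (q) (u (q) (g (u (q) (m)) (u (q) (k (m) (m))))))  →  (g (q) (u (q) (g (u (q) (m)) (u (q) (m)))))


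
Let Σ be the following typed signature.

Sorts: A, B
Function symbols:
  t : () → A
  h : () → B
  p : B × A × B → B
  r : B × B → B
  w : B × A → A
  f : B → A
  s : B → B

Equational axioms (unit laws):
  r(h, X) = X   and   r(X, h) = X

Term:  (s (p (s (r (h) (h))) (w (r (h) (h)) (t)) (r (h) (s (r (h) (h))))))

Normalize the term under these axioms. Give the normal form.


normal form = (s (p (s (h)) (w (h) (t)) (s (h))))

1. (s (p (s (r (h) (h))) (w (r (h) (h)) (t)) (r (h) (s (r (h) (h))))))  →  (s (p (s (h)) (w (r (h) (h)) (t)) (r (h) (s (r (h) (h))))))
2. (s (p (s (h)) (w (r (h) (h)) (t)) (r (h) (s (r (h) (h))))))  →  (s (p (s (h)) (w (h) (t)) (r (h) (s (r (h) (h))))))
3. (s (p (s (h)) (w (h) (t)) (r (h) (s (r (h) (h))))))  →  (s (p (s (h)) (w (h) (t)) (s (r (h) (h)))))
4. (s (p (s (h)) (w (h) (t)) (s (r (h) (h)))))  →  (s (p (s (h)) (w (h) (t)) (s (h))))


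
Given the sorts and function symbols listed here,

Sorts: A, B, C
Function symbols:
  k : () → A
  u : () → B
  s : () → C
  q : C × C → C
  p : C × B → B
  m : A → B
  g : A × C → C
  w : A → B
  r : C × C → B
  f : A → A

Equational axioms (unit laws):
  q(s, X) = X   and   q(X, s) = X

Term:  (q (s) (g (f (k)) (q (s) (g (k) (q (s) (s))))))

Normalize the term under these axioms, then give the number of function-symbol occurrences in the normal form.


size = 6

1. (q (s) (g (f (k)) (q (s) (g (k) (q (s) (s))))))  →  (g (f (k)) (q (s) (g (k) (q (s) (s)))))
2. (g (f (k)) (q (s) (g (k) (q (s) (s)))))  →  (g (f (k)) (g (k) (q (s) (s))))
3. (g (f (k)) (g (k) (q (s) (s))))  →  (g (f (k)) (g (k) (s)))
normal form: (g (f (k)) (g (k) (s)))


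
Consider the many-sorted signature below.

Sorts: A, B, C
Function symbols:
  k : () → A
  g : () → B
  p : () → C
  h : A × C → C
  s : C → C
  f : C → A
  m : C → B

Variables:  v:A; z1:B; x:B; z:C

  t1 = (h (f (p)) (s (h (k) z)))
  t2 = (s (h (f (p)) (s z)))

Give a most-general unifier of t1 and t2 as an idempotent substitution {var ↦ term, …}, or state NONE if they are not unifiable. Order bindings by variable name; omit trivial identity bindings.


head clash or occurs-check failure — not unifiable

NONE (not unifiable)


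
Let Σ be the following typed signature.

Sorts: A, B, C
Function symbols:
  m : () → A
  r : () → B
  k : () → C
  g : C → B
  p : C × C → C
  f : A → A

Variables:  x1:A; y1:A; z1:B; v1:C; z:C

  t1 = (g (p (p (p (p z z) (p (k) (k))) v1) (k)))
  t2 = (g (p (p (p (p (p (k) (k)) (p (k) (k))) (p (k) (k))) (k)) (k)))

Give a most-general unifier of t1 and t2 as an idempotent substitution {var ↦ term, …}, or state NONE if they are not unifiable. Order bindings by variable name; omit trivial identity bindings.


{v1 ↦ (k), z ↦ (p (k) (k))}


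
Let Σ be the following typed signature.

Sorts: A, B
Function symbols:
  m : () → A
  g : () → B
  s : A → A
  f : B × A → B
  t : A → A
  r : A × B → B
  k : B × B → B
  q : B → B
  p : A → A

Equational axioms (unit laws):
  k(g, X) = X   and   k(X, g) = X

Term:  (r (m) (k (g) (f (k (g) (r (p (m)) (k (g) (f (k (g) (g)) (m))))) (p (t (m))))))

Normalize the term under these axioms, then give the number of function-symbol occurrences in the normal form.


size = 12

1. (r (m) (k (g) (f (k (g) (r (p (m)) (k (g) (f (k (g) (g)) (m))))) (p (t (m))))))  →  (r (m) (f (k (g) (r (p (m)) (k (g) (f (k (g) (g)) (m))))) (p (t (m)))))
2. (r (m) (f (k (g) (r (p (m)) (k (g) (f (k (g) (g)) (m))))) (p (t (m)))))  →  (r (m) (f (r (p (m)) (k (g) (f (k (g) (g)) (m)))) (p (t (m)))))
3. (r (m) (f (r (p (m)) (k (g) (f (k (g) (g)) (m)))) (p (t (m)))))  →  (r (m) (f (r (p (m)) (f (k (g) (g)) (m))) (p (t (m)))))
4. (r (m) (f (r (p (m)) (f (k (g) (g)) (m))) (p (t (m)))))  →  (r (m) (f (r (p (m)) (f (g) (m))) (p (t (m)))))
normal form: (r (m) (f (r (p (m)) (f (g) (m))) (p (t (m)))))


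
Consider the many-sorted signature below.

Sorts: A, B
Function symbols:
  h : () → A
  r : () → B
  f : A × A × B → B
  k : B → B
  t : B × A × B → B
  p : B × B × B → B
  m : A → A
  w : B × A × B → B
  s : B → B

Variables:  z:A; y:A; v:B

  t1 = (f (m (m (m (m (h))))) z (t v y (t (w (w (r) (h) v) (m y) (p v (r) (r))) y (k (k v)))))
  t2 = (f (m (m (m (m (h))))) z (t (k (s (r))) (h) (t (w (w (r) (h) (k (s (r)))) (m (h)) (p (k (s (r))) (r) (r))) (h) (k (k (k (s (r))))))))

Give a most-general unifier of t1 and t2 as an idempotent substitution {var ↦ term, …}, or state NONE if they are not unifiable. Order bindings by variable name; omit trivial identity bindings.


{v ↦ (k (s (r))), y ↦ (h)}


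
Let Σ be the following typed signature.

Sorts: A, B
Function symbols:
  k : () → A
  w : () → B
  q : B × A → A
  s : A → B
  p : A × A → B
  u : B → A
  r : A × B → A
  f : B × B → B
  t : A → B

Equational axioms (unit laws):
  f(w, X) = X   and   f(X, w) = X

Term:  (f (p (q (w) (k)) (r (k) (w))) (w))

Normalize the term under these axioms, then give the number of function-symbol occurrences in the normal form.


size = 7

1. (f (p (q (w) (k)) (r (k) (w))) (w))  →  (p (q (w) (k)) (r (k) (w)))
normal form: (p (q (w) (k)) (r (k) (w)))


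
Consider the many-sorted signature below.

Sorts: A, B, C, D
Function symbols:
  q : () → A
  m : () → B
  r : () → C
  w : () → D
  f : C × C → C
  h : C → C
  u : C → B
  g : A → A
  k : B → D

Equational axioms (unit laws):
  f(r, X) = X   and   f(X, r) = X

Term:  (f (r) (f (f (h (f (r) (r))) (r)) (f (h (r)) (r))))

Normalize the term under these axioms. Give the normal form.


1. (f (r) (f (f (h (f (r) (r))) (r)) (f (h (r)) (r))))  →  (f (f (h (f (r) (r))) (r)) (f (h (r)) (r)))
2. (f (f (h (f (r) (r))) (r)) (f (h (r)) (r)))  →  (f (h (f (r) (r))) (f (h (r)) (r)))
3. (f (h (f (r) (r))) (f (h (r)) (r)))  →  (f (h (r)) (f (h (r)) (r)))
4. (f (h (r)) (f (h (r)) (r)))  →  (f (h (r)) (h (r)))

normal form = (f (h (r)) (h (r)))


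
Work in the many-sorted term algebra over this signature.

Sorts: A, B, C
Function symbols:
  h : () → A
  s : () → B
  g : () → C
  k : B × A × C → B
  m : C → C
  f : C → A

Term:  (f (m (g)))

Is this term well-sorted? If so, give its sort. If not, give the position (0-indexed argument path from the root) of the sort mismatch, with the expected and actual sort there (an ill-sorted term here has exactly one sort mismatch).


    (g) : C
  (m (g)) : C
(f (m (g))) : A

well-sorted; sort = A


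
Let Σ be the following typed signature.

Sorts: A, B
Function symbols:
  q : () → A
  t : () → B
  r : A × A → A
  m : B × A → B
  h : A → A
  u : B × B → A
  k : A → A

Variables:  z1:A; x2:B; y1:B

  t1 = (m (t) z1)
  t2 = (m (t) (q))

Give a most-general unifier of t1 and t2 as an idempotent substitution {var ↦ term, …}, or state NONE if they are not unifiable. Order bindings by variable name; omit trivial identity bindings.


{z1 ↦ (q)}


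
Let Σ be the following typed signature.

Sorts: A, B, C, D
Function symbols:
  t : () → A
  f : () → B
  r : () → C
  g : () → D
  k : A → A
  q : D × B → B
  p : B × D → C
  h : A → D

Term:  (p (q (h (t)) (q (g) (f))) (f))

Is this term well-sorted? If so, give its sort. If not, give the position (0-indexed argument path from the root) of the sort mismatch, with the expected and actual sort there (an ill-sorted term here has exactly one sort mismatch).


ill-sorted at position [1]: expected D, got B

      (t) : A
    (h (t)) : D
      (g) : D
      (f) : B
    (q (g) (f)) : B
  (q (h (t)) (q (g) (f))) : B
  (f) : B
(p (q (h (t)) (q (g) (f))) (f)) : ✗ arg 1 at [1] has sort B, expected D


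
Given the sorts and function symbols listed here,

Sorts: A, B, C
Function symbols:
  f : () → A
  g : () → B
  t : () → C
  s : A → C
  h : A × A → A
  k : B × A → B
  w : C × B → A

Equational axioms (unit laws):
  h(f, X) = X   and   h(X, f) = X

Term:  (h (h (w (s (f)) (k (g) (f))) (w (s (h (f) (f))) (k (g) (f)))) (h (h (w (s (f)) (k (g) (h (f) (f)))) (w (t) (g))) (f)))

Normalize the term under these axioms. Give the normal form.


normal form = (h (h (w (s (f)) (k (g) (f))) (w (s (f)) (k (g) (f)))) (h (w (s (f)) (k (g) (f))) (w (t) (g))))

1. (h (h (w (s (f)) (k (g) (f))) (w (s (h (f) (f))) (k (g) (f)))) (h (h (w (s (f)) (k (g) (h (f) (f)))) (w (t) (g))) (f)))  →  (h (h (w (s (f)) (k (g) (f))) (w (s (f)) (k (g) (f)))) (h (h (w (s (f)) (k (g) (h (f) (f)))) (w (t) (g))) (f)))
2. (h (h (w (s (f)) (k (g) (f))) (w (s (f)) (k (g) (f)))) (h (h (w (s (f)) (k (g) (h (f) (f)))) (w (t) (g))) (f)))  →  (h (h (w (s (f)) (k (g) (f))) (w (s (f)) (k (g) (f)))) (h (w (s (f)) (k (g) (h (f) (f)))) (w (t) (g))))
3. (h (h (w (s (f)) (k (g) (f))) (w (s (f)) (k (g) (f)))) (h (w (s (f)) (k (g) (h (f) (f)))) (w (t) (g))))  →  (h (h (w (s (f)) (k (g) (f))) (w (s (f)) (k (g) (f)))) (h (w (s (f)) (k (g) (f))) (w (t) (g))))


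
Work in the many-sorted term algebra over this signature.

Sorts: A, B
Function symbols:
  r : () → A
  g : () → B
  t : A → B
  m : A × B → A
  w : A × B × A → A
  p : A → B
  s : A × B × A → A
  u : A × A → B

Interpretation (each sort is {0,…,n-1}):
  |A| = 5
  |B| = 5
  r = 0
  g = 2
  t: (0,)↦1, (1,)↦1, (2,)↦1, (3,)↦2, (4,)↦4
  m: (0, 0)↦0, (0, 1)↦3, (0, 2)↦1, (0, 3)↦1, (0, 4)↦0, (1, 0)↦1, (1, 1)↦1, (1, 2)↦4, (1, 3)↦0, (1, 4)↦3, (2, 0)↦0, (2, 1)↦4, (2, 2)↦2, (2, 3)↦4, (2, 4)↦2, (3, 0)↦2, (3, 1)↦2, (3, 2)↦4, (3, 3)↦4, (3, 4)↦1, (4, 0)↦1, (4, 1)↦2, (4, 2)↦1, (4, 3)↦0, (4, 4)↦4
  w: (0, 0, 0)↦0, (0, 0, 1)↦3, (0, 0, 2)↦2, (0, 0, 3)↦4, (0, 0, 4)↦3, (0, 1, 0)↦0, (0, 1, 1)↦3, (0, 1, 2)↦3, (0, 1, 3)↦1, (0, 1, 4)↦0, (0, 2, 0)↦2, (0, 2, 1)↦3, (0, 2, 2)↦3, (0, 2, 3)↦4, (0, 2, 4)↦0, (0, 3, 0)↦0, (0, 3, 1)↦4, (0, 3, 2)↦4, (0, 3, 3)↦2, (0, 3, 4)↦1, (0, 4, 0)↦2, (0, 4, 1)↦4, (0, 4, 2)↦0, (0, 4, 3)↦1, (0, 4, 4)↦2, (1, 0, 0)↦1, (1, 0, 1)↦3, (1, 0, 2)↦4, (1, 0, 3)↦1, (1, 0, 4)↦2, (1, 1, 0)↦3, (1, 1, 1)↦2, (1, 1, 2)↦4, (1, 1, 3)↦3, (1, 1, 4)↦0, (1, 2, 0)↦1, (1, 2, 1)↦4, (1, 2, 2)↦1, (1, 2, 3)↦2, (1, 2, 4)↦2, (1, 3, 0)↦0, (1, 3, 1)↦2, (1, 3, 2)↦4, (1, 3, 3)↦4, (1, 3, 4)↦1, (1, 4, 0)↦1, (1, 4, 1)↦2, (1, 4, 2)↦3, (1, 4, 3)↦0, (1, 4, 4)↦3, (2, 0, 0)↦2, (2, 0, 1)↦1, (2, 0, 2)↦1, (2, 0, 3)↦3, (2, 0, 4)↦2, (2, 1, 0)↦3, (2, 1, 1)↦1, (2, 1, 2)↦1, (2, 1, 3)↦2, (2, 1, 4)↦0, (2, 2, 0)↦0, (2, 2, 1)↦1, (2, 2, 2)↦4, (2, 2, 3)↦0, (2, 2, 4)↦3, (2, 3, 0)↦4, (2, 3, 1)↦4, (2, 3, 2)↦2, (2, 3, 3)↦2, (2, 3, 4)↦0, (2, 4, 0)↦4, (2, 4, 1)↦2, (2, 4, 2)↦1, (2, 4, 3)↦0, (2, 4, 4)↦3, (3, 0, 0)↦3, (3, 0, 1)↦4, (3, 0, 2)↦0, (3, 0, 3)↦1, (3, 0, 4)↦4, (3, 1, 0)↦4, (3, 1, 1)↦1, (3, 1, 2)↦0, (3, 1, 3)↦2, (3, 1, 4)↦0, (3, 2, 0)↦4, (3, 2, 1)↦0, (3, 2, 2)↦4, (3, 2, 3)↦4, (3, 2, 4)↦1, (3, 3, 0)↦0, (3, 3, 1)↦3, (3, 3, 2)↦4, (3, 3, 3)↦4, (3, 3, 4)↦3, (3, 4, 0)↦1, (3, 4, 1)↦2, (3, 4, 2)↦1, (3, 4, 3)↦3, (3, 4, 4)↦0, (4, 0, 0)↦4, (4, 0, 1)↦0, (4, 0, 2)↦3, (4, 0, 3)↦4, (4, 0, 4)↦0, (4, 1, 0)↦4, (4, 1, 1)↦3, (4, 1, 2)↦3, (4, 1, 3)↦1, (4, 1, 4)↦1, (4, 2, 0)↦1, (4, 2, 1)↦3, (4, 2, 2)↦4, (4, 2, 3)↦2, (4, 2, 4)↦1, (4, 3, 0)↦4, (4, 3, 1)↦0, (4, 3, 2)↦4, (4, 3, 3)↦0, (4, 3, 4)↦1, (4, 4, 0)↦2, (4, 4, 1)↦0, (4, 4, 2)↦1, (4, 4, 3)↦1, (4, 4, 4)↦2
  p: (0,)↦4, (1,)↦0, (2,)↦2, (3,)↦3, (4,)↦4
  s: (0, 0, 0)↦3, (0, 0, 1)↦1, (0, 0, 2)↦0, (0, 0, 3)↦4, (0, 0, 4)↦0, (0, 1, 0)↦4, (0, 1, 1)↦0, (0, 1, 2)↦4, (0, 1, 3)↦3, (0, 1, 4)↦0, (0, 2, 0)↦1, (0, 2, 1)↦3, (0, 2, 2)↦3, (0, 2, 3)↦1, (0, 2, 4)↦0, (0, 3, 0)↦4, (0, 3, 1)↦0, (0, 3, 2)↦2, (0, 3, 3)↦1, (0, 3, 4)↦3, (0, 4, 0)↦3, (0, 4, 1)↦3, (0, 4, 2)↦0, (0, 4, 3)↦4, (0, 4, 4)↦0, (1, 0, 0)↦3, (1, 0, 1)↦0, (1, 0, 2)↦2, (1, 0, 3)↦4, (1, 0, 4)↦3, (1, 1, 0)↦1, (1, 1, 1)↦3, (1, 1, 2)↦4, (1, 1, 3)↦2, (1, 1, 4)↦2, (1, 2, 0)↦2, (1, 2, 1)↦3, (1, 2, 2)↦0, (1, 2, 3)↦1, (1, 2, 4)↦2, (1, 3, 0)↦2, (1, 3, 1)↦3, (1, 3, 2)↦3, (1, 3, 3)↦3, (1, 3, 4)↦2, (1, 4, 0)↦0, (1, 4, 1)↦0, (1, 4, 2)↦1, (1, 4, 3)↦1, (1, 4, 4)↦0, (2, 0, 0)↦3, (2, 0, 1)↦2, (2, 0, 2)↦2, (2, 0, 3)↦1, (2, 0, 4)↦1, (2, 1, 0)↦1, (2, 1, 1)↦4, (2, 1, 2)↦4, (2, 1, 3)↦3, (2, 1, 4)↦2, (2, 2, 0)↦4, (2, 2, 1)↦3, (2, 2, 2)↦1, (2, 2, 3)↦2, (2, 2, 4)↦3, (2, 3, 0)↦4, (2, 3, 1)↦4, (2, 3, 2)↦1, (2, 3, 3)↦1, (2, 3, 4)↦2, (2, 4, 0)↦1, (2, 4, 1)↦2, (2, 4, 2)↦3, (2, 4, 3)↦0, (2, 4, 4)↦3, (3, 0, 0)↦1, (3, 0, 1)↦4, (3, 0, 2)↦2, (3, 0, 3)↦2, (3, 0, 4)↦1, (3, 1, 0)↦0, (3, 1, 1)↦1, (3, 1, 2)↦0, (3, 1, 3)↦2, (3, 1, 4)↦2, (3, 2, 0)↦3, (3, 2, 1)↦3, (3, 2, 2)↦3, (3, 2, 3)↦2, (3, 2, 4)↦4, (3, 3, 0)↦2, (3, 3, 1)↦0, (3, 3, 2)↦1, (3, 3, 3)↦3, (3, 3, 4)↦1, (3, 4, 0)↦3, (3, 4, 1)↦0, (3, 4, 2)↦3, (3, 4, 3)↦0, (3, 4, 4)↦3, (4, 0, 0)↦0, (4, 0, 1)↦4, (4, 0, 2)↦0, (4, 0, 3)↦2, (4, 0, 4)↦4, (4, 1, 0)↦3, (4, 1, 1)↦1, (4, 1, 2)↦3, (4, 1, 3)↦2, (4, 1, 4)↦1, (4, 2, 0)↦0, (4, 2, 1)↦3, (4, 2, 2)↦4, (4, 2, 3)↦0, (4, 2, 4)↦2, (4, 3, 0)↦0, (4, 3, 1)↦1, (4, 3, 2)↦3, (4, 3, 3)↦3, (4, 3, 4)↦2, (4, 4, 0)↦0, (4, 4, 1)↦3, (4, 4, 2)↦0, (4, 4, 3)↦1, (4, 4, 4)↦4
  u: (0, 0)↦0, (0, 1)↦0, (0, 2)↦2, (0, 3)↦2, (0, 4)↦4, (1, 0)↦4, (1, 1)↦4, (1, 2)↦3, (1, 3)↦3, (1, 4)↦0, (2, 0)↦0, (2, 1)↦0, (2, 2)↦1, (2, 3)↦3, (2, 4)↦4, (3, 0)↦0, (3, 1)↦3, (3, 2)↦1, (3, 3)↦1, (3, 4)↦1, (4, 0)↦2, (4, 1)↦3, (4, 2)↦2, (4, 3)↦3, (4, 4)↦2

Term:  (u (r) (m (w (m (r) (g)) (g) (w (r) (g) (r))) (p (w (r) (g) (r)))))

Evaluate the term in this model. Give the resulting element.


value = 4

  r = 0
  r = 0
  g = 2
  (m (r) (g)) = m(0, 2) = 1
  g = 2
  r = 0
  g = 2
  r = 0
  (w (r) (g) (r)) = w(0, 2, 0) = 2
  (w (m (r) (g)) (g) (w (r) (g) (r))) = w(1, 2, 2) = 1
  r = 0
  g = 2
  r = 0
  (w (r) (g) (r)) = w(0, 2, 0) = 2
  (p (w (r) (g) (r))) = p(2,) = 2
  (m (w (m (r) (g)) (g) (w (r) (g) (r))) (p (w (r) (g) (r)))) = m(1, 2) = 4
  (u (r) (m (w (m (r) (g)) (g) (w (r) (g) (r))) (p (w (r) (g) (r))))) = u(0, 4) = 4


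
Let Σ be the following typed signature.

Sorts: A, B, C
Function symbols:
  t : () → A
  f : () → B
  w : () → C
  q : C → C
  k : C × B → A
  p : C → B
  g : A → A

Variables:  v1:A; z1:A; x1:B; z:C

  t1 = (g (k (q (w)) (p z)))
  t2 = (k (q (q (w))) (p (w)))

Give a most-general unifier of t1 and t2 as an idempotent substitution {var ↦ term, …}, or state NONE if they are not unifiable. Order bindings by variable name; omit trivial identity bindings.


head clash or occurs-check failure — not unifiable

NONE (not unifiable)


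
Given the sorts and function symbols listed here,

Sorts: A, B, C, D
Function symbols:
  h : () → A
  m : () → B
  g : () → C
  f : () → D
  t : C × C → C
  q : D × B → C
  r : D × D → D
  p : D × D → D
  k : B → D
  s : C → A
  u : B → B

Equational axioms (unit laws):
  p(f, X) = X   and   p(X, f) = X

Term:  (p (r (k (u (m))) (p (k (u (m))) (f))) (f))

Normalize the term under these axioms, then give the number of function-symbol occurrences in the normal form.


size = 7

1. (p (r (k (u (m))) (p (k (u (m))) (f))) (f))  →  (r (k (u (m))) (p (k (u (m))) (f)))
2. (r (k (u (m))) (p (k (u (m))) (f)))  →  (r (k (u (m))) (k (u (m))))
normal form: (r (k (u (m))) (k (u (m))))


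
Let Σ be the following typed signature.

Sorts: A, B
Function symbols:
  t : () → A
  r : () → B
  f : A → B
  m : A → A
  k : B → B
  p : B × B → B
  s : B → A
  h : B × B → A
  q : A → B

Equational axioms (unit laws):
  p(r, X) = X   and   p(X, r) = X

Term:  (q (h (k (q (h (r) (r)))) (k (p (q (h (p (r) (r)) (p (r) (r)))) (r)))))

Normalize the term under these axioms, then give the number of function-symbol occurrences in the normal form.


1. (q (h (k (q (h (r) (r)))) (k (p (q (h (p (r) (r)) (p (r) (r)))) (r)))))  →  (q (h (k (q (h (r) (r)))) (k (q (h (p (r) (r)) (p (r) (r)))))))
2. (q (h (k (q (h (r) (r)))) (k (q (h (p (r) (r)) (p (r) (r)))))))  →  (q (h (k (q (h (r) (r)))) (k (q (h (r) (p (r) (r)))))))
3. (q (h (k (q (h (r) (r)))) (k (q (h (r) (p (r) (r)))))))  →  (q (h (k (q (h (r) (r)))) (k (q (h (r) (r))))))
normal form: (q (h (k (q (h (r) (r)))) (k (q (h (r) (r))))))

size = 12


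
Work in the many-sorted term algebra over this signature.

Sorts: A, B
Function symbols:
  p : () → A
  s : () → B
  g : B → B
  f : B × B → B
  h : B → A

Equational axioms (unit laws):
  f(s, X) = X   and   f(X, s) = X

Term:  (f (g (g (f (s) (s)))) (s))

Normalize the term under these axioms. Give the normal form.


normal form = (g (g (s)))

1. (f (g (g (f (s) (s)))) (s))  →  (g (g (f (s) (s))))
2. (g (g (f (s) (s))))  →  (g (g (s)))


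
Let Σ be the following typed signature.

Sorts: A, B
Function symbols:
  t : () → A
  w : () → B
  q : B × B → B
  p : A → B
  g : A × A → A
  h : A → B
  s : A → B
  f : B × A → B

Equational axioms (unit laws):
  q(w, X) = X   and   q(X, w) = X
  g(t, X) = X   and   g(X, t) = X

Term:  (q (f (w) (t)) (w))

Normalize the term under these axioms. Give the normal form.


1. (q (f (w) (t)) (w))  →  (f (w) (t))

normal form = (f (w) (t))


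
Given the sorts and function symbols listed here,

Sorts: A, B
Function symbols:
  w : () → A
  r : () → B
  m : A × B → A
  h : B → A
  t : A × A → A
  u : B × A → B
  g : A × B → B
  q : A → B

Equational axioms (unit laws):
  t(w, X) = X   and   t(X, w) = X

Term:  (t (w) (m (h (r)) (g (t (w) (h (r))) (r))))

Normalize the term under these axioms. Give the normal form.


normal form = (m (h (r)) (g (h (r)) (r)))

1. (t (w) (m (h (r)) (g (t (w) (h (r))) (r))))  →  (m (h (r)) (g (t (w) (h (r))) (r)))
2. (m (h (r)) (g (t (w) (h (r))) (r)))  →  (m (h (r)) (g (h (r)) (r)))


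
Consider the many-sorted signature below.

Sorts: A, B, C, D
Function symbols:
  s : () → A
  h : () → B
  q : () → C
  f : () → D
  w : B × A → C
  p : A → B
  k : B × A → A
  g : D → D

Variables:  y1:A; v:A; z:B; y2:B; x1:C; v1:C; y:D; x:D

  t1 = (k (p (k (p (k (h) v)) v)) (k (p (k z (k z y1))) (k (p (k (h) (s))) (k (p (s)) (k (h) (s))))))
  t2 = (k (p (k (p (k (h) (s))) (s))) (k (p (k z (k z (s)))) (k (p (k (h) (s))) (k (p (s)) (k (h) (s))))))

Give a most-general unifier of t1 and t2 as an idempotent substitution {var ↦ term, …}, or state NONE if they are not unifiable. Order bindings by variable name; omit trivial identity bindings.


{v ↦ (s), y1 ↦ (s)}


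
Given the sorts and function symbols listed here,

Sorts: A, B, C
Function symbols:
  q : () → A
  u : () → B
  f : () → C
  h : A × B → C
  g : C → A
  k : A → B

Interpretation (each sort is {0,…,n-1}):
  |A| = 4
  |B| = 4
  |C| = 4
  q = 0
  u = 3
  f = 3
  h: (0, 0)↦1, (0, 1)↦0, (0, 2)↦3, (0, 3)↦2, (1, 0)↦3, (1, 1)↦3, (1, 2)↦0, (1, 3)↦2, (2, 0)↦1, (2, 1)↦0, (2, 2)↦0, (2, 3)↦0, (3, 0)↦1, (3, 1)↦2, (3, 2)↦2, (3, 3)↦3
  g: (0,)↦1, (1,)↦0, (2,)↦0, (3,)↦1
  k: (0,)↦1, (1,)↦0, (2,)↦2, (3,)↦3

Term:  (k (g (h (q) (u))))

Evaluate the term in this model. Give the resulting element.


  q = 0
  u = 3
  (h (q) (u)) = h(0, 3) = 2
  (g (h (q) (u))) = g(2,) = 0
  (k (g (h (q) (u)))) = k(0,) = 1

value = 1


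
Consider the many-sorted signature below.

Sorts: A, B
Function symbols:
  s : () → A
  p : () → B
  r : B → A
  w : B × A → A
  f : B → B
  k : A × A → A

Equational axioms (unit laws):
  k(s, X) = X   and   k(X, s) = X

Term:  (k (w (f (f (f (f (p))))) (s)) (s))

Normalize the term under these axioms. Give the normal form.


1. (k (w (f (f (f (f (p))))) (s)) (s))  →  (w (f (f (f (f (p))))) (s))

normal form = (w (f (f (f (f (p))))) (s))


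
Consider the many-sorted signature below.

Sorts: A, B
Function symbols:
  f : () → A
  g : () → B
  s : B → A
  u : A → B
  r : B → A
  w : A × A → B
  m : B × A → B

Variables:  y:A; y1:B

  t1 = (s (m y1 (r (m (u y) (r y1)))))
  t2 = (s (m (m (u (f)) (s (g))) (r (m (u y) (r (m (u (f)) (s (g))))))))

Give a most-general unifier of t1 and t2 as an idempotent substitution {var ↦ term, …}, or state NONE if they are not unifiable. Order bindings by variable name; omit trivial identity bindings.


{y1 ↦ (m (u (f)) (s (g)))}


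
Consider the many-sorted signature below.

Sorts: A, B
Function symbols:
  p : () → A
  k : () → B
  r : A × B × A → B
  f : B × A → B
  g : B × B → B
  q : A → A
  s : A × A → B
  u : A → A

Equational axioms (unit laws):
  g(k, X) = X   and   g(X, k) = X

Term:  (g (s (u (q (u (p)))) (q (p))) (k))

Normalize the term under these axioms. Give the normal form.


1. (g (s (u (q (u (p)))) (q (p))) (k))  →  (s (u (q (u (p)))) (q (p)))

normal form = (s (u (q (u (p)))) (q (p)))


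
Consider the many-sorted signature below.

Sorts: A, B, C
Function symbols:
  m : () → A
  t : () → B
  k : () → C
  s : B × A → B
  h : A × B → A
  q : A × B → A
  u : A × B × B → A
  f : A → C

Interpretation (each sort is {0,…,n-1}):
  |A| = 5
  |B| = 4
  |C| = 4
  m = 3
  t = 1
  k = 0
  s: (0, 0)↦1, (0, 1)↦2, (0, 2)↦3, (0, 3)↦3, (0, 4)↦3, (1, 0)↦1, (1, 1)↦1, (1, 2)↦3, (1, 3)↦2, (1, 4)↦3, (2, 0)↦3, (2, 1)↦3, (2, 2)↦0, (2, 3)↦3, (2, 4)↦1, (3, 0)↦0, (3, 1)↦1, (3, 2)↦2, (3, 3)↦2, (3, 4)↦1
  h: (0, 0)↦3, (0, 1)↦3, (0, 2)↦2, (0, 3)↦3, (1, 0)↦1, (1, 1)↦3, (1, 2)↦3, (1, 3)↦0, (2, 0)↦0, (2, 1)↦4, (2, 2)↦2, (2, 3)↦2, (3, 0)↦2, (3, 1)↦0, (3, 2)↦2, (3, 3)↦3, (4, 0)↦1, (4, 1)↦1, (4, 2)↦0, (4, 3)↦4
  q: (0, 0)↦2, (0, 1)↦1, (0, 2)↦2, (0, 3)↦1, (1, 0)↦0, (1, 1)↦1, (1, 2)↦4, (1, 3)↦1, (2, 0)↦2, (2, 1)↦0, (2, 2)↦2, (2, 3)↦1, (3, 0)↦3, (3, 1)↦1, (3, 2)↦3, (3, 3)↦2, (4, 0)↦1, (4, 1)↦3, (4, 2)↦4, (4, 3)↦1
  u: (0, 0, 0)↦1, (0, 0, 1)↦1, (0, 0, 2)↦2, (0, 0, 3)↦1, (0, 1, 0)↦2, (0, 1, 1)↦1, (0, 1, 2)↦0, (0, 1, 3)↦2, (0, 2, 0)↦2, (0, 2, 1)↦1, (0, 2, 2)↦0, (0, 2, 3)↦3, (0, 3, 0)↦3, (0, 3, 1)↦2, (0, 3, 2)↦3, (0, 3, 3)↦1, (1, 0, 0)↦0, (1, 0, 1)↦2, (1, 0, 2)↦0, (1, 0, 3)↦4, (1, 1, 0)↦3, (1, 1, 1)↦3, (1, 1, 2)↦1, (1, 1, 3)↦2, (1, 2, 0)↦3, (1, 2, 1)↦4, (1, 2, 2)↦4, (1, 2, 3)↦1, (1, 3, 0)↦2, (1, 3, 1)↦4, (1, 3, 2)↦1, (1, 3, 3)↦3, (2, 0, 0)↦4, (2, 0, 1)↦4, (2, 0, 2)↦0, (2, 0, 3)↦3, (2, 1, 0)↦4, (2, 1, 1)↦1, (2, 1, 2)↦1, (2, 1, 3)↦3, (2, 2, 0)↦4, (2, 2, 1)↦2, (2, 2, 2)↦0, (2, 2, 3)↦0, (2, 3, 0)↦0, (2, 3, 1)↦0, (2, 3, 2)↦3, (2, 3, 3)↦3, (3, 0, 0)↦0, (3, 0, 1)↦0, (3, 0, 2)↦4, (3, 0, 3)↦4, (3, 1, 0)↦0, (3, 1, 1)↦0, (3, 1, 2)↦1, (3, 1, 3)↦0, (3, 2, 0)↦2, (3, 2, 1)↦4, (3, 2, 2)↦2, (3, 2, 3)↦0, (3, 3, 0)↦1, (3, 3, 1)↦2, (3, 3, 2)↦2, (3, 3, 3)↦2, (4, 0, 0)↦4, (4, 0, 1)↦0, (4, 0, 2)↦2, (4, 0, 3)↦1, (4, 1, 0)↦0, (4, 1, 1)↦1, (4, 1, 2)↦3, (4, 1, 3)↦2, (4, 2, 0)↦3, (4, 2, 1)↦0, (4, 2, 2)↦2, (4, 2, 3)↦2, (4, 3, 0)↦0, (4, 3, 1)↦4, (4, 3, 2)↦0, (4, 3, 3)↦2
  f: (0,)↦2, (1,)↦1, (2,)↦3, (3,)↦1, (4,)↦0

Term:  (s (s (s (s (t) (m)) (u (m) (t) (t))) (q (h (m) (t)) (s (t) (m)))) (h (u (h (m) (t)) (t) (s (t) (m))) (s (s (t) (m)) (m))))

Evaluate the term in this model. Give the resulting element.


  t = 1
  m = 3
  (s (t) (m)) = s(1, 3) = 2
  m = 3
  t = 1
  t = 1
  (u (m) (t) (t)) = u(3, 1, 1) = 0
  (s (s (t) (m)) (u (m) (t) (t))) = s(2, 0) = 3
  m = 3
  t = 1
  (h (m) (t)) = h(3, 1) = 0
  t = 1
  m = 3
  (s (t) (m)) = s(1, 3) = 2
  (q (h (m) (t)) (s (t) (m))) = q(0, 2) = 2
  (s (s (s (t) (m)) (u (m) (t) (t))) (q (h (m) (t)) (s (t) (m)))) = s(3, 2) = 2
  m = 3
  t = 1
  (h (m) (t)) = h(3, 1) = 0
  t = 1
  t = 1
  m = 3
  (s (t) (m)) = s(1, 3) = 2
  (u (h (m) (t)) (t) (s (t) (m))) = u(0, 1, 2) = 0
  t = 1
  m = 3
  (s (t) (m)) = s(1, 3) = 2
  m = 3
  (s (s (t) (m)) (m)) = s(2, 3) = 3
  (h (u (h (m) (t)) (t) (s (t) (m))) (s (s (t) (m)) (m))) = h(0, 3) = 3
  (s (s (s (s (t) (m)) (u (m) (t) (t))) (q (h (m) (t)) (s (t) (m)))) (h (u (h (m) (t)) (t) (s (t) (m))) (s (s (t) (m)) (m)))) = s(2, 3) = 3

value = 3


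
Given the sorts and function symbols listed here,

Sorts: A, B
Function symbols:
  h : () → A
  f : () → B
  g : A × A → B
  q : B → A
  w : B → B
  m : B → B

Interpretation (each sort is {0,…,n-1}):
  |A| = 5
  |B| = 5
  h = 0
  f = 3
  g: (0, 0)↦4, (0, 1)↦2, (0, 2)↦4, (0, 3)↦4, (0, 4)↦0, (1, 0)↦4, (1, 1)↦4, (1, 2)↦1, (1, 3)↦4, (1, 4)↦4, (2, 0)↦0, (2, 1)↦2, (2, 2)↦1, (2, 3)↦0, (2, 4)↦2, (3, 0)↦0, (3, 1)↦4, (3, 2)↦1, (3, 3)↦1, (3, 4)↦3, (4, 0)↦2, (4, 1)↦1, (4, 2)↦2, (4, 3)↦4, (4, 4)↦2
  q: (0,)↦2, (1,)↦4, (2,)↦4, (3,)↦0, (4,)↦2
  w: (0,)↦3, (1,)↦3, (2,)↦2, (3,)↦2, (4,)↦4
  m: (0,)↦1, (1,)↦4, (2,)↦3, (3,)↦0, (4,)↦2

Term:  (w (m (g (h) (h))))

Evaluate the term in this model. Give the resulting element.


  h = 0
  h = 0
  (g (h) (h)) = g(0, 0) = 4
  (m (g (h) (h))) = m(4,) = 2
  (w (m (g (h) (h)))) = w(2,) = 2

value = 2
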